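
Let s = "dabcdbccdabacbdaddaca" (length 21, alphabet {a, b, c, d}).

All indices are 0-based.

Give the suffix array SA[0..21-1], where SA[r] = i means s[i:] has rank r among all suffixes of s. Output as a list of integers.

[20, 9, 1, 18, 11, 15, 10, 5, 2, 13, 19, 12, 6, 7, 3, 8, 0, 17, 14, 4, 16]

rank→(start, suffix):
  0 → (20, 'a')
  1 → (9, 'abacbdaddaca')
  2 → (1, 'abcdbccdabacbdaddaca')
  3 → (18, 'aca')
  4 → (11, 'acbdaddaca')
  5 → (15, 'addaca')
  6 → (10, 'bacbdaddaca')
  7 → (5, 'bccdabacbdaddaca')
  8 → (2, 'bcdbccdabacbdaddaca')
  9 → (13, 'bdaddaca')
  10 → (19, 'ca')
  11 → (12, 'cbdaddaca')
  12 → (6, 'ccdabacbdaddaca')
  13 → (7, 'cdabacbdaddaca')
  14 → (3, 'cdbccdabacbdaddaca')
  15 → (8, 'dabacbdaddaca')
  16 → (0, 'dabcdbccdabacbdaddaca')
  17 → (17, 'daca')
  18 → (14, 'daddaca')
  19 → (4, 'dbccdabacbdaddaca')
  20 → (16, 'ddaca')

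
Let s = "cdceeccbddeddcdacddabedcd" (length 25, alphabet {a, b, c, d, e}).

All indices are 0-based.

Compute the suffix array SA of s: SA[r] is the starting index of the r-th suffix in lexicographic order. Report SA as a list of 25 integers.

[19, 15, 7, 20, 6, 5, 23, 13, 0, 16, 2, 24, 18, 14, 22, 12, 1, 17, 11, 8, 9, 4, 21, 10, 3]

sorted suffixes:
  #0 SA[0]=19  'abedcd'
  #1 SA[1]=15  'acddabedcd'
  #2 SA[2]=7  'bddeddcdacddabedcd'
  #3 SA[3]=20  'bedcd'
  #4 SA[4]=6  'cbddeddcdacddabedcd'
  #5 SA[5]=5  'ccbddeddcdacddabedcd'
  #6 SA[6]=23  'cd'
  #7 SA[7]=13  'cdacddabedcd'
  #8 SA[8]=0  'cdceeccbddeddcdacddabedcd'
  #9 SA[9]=16  'cddabedcd'
  #10 SA[10]=2  'ceeccbddeddcdacddabedcd'
  #11 SA[11]=24  'd'
  #12 SA[12]=18  'dabedcd'
  #13 SA[13]=14  'dacddabedcd'
  #14 SA[14]=22  'dcd'
  #15 SA[15]=12  'dcdacddabedcd'
  #16 SA[16]=1  'dceeccbddeddcdacddabedcd'
  #17 SA[17]=17  'ddabedcd'
  #18 SA[18]=11  'ddcdacddabedcd'
  #19 SA[19]=8  'ddeddcdacddabedcd'
  #20 SA[20]=9  'deddcdacddabedcd'
  #21 SA[21]=4  'eccbddeddcdacddabedcd'
  #22 SA[22]=21  'edcd'
  #23 SA[23]=10  'eddcdacddabedcd'
  #24 SA[24]=3  'eeccbddeddcdacddabedcd'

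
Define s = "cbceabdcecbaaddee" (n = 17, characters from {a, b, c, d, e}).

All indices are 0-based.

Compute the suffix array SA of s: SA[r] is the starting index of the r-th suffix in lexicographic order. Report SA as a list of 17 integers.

[11, 4, 12, 10, 1, 5, 9, 0, 2, 7, 6, 13, 14, 16, 3, 8, 15]

rank | idx | suffix
   0 |  11 | aaddee
   1 |   4 | abdcecbaaddee
   2 |  12 | addee
   3 |  10 | baaddee
   4 |   1 | bceabdcecbaaddee
   5 |   5 | bdcecbaaddee
   6 |   9 | cbaaddee
   7 |   0 | cbceabdcecbaaddee
   8 |   2 | ceabdcecbaaddee
   9 |   7 | cecbaaddee
  10 |   6 | dcecbaaddee
  11 |  13 | ddee
  12 |  14 | dee
  13 |  16 | e
  14 |   3 | eabdcecbaaddee
  15 |   8 | ecbaaddee
  16 |  15 | ee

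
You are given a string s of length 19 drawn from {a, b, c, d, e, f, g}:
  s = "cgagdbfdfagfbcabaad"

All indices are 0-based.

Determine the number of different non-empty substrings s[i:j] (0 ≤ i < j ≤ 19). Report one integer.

rank→(start, suffix):
  0 → (16, 'aad')
  1 → (14, 'abaad')
  2 → (17, 'ad')
  3 → (2, 'agdbfdfagfbcabaad')
  4 → (9, 'agfbcabaad')
  5 → (15, 'baad')
  6 → (12, 'bcabaad')
  7 → (5, 'bfdfagfbcabaad')
  8 → (13, 'cabaad')
  9 → (0, 'cgagdbfdfagfbcabaad')
  10 → (18, 'd')
  11 → (4, 'dbfdfagfbcabaad')
  12 → (7, 'dfagfbcabaad')
  13 → (8, 'fagfbcabaad')
  14 → (11, 'fbcabaad')
  15 → (6, 'fdfagfbcabaad')
  16 → (1, 'gagdbfdfagfbcabaad')
  17 → (3, 'gdbfdfagfbcabaad')
  18 → (10, 'gfbcabaad')

SA = [16, 14, 17, 2, 9, 15, 12, 5, 13, 0, 18, 4, 7, 8, 11, 6, 1, 3, 10]
rank  pair      lcp
   1  s[16:],s[14:]  1  'a'
   2  s[14:],s[17:]  1  'a'
   3  s[17:],s[2:]  1  'a'
   4  s[2:],s[9:]  2  'ag'
   5  s[9:],s[15:]  0  ''
   6  s[15:],s[12:]  1  'b'
   7  s[12:],s[5:]  1  'b'
   8  s[5:],s[13:]  0  ''
   9  s[13:],s[0:]  1  'c'
  10  s[0:],s[18:]  0  ''
  11  s[18:],s[4:]  1  'd'
  12  s[4:],s[7:]  1  'd'
  13  s[7:],s[8:]  0  ''
  14  s[8:],s[11:]  1  'f'
  15  s[11:],s[6:]  1  'f'
  16  s[6:],s[1:]  0  ''
  17  s[1:],s[3:]  1  'g'
  18  s[3:],s[10:]  1  'g'

n(n+1)/2 = 19·20/2 = 190
Σ LCP = 0 + 1 + 1 + 1 + 2 + 0 + 1 + 1 + 0 + 1 + 0 + 1 + 1 + 0 + 1 + 1 + 0 + 1 + 1 = 14
distinct = 190 − 14 = 176

176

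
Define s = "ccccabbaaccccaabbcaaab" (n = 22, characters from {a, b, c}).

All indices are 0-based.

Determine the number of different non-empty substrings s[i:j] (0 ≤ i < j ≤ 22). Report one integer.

rank | idx | suffix
   0 |  18 | aaab
   1 |  19 | aab
   2 |  13 | aabbcaaab
   3 |   7 | aaccccaabbcaaab
   4 |  20 | ab
   5 |   4 | abbaaccccaabbcaaab
   6 |  14 | abbcaaab
   7 |   8 | accccaabbcaaab
   8 |  21 | b
   9 |   6 | baaccccaabbcaaab
  10 |   5 | bbaaccccaabbcaaab
  11 |  15 | bbcaaab
  12 |  16 | bcaaab
  13 |  17 | caaab
  14 |  12 | caabbcaaab
  15 |   3 | cabbaaccccaabbcaaab
  16 |  11 | ccaabbcaaab
  17 |   2 | ccabbaaccccaabbcaaab
  18 |  10 | cccaabbcaaab
  19 |   1 | cccabbaaccccaabbcaaab
  20 |   9 | ccccaabbcaaab
  21 |   0 | ccccabbaaccccaabbcaaab

SA = [18, 19, 13, 7, 20, 4, 14, 8, 21, 6, 5, 15, 16, 17, 12, 3, 11, 2, 10, 1, 9, 0]
rank  pair      lcp
   1  s[18:],s[19:]  2  'aa'
   2  s[19:],s[13:]  3  'aab'
   3  s[13:],s[7:]  2  'aa'
   4  s[7:],s[20:]  1  'a'
   5  s[20:],s[4:]  2  'ab'
   6  s[4:],s[14:]  3  'abb'
   7  s[14:],s[8:]  1  'a'
   8  s[8:],s[21:]  0  ''
   9  s[21:],s[6:]  1  'b'
  10  s[6:],s[5:]  1  'b'
  11  s[5:],s[15:]  2  'bb'
  12  s[15:],s[16:]  1  'b'
  13  s[16:],s[17:]  0  ''
  14  s[17:],s[12:]  3  'caa'
  15  s[12:],s[3:]  2  'ca'
  16  s[3:],s[11:]  1  'c'
  17  s[11:],s[2:]  3  'cca'
  18  s[2:],s[10:]  2  'cc'
  19  s[10:],s[1:]  4  'ccca'
  20  s[1:],s[9:]  3  'ccc'
  21  s[9:],s[0:]  5  'cccca'

n(n+1)/2 = 22·23/2 = 253
Σ LCP = 0 + 2 + 3 + 2 + 1 + 2 + 3 + 1 + 0 + 1 + 1 + 2 + 1 + 0 + 3 + 2 + 1 + 3 + 2 + 4 + 3 + 5 = 42
distinct = 253 − 42 = 211

211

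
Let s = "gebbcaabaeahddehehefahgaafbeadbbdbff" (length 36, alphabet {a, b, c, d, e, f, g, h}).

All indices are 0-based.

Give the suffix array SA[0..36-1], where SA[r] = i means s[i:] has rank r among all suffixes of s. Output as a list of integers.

rank→(start, suffix):
  0 → (5, 'aabaeahddehehefahgaafbeadbbdbff')
  1 → (23, 'aafbeadbbdbff')
  2 → (6, 'abaeahddehehefahgaafbeadbbdbff')
  3 → (28, 'adbbdbff')
  4 → (8, 'aeahddehehefahgaafbeadbbdbff')
  5 → (24, 'afbeadbbdbff')
  6 → (10, 'ahddehehefahgaafbeadbbdbff')
  7 → (20, 'ahgaafbeadbbdbff')
  8 → (7, 'baeahddehehefahgaafbeadbbdbff')
  9 → (2, 'bbcaabaeahddehehefahgaafbeadbbdbff')
  10 → (30, 'bbdbff')
  11 → (3, 'bcaabaeahddehehefahgaafbeadbbdbff')
  12 → (31, 'bdbff')
  13 → (26, 'beadbbdbff')
  14 → (33, 'bff')
  15 → (4, 'caabaeahddehehefahgaafbeadbbdbff')
  16 → (29, 'dbbdbff')
  17 → (32, 'dbff')
  18 → (12, 'ddehehefahgaafbeadbbdbff')
  19 → (13, 'dehehefahgaafbeadbbdbff')
  20 → (27, 'eadbbdbff')
  21 → (9, 'eahddehehefahgaafbeadbbdbff')
  22 → (1, 'ebbcaabaeahddehehefahgaafbeadbbdbff')
  23 → (18, 'efahgaafbeadbbdbff')
  24 → (16, 'ehefahgaafbeadbbdbff')
  25 → (14, 'ehehefahgaafbeadbbdbff')
  26 → (35, 'f')
  27 → (19, 'fahgaafbeadbbdbff')
  28 → (25, 'fbeadbbdbff')
  29 → (34, 'ff')
  30 → (22, 'gaafbeadbbdbff')
  31 → (0, 'gebbcaabaeahddehehefahgaafbeadbbdbff')
  32 → (11, 'hddehehefahgaafbeadbbdbff')
  33 → (17, 'hefahgaafbeadbbdbff')
  34 → (15, 'hehefahgaafbeadbbdbff')
  35 → (21, 'hgaafbeadbbdbff')

[5, 23, 6, 28, 8, 24, 10, 20, 7, 2, 30, 3, 31, 26, 33, 4, 29, 32, 12, 13, 27, 9, 1, 18, 16, 14, 35, 19, 25, 34, 22, 0, 11, 17, 15, 21]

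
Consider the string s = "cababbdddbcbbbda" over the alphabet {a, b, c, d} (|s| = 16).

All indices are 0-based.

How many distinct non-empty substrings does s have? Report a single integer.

rank→(start, suffix):
  0 → (15, 'a')
  1 → (1, 'ababbdddbcbbbda')
  2 → (3, 'abbdddbcbbbda')
  3 → (2, 'babbdddbcbbbda')
  4 → (11, 'bbbda')
  5 → (12, 'bbda')
  6 → (4, 'bbdddbcbbbda')
  7 → (9, 'bcbbbda')
  8 → (13, 'bda')
  9 → (5, 'bdddbcbbbda')
  10 → (0, 'cababbdddbcbbbda')
  11 → (10, 'cbbbda')
  12 → (14, 'da')
  13 → (8, 'dbcbbbda')
  14 → (7, 'ddbcbbbda')
  15 → (6, 'dddbcbbbda')

SA = [15, 1, 3, 2, 11, 12, 4, 9, 13, 5, 0, 10, 14, 8, 7, 6]
rank  pair      lcp
   1  s[15:],s[1:]  1  'a'
   2  s[1:],s[3:]  2  'ab'
   3  s[3:],s[2:]  0  ''
   4  s[2:],s[11:]  1  'b'
   5  s[11:],s[12:]  2  'bb'
   6  s[12:],s[4:]  3  'bbd'
   7  s[4:],s[9:]  1  'b'
   8  s[9:],s[13:]  1  'b'
   9  s[13:],s[5:]  2  'bd'
  10  s[5:],s[0:]  0  ''
  11  s[0:],s[10:]  1  'c'
  12  s[10:],s[14:]  0  ''
  13  s[14:],s[8:]  1  'd'
  14  s[8:],s[7:]  1  'd'
  15  s[7:],s[6:]  2  'dd'

n(n+1)/2 = 16·17/2 = 136
Σ LCP = 0 + 1 + 2 + 0 + 1 + 2 + 3 + 1 + 1 + 2 + 0 + 1 + 0 + 1 + 1 + 2 = 18
distinct = 136 − 18 = 118

118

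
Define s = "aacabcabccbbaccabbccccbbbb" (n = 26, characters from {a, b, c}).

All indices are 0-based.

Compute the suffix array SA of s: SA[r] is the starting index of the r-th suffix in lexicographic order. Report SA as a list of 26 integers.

rank→(start, suffix):
  0 → (0, 'aacabcabccbbaccabbccccbbbb')
  1 → (15, 'abbccccbbbb')
  2 → (3, 'abcabccbbaccabbccccbbbb')
  3 → (6, 'abccbbaccabbccccbbbb')
  4 → (1, 'acabcabccbbaccabbccccbbbb')
  5 → (12, 'accabbccccbbbb')
  6 → (25, 'b')
  7 → (11, 'baccabbccccbbbb')
  8 → (24, 'bb')
  9 → (10, 'bbaccabbccccbbbb')
  10 → (23, 'bbb')
  11 → (22, 'bbbb')
  12 → (16, 'bbccccbbbb')
  13 → (4, 'bcabccbbaccabbccccbbbb')
  14 → (7, 'bccbbaccabbccccbbbb')
  15 → (17, 'bccccbbbb')
  16 → (14, 'cabbccccbbbb')
  17 → (2, 'cabcabccbbaccabbccccbbbb')
  18 → (5, 'cabccbbaccabbccccbbbb')
  19 → (9, 'cbbaccabbccccbbbb')
  20 → (21, 'cbbbb')
  21 → (13, 'ccabbccccbbbb')
  22 → (8, 'ccbbaccabbccccbbbb')
  23 → (20, 'ccbbbb')
  24 → (19, 'cccbbbb')
  25 → (18, 'ccccbbbb')

[0, 15, 3, 6, 1, 12, 25, 11, 24, 10, 23, 22, 16, 4, 7, 17, 14, 2, 5, 9, 21, 13, 8, 20, 19, 18]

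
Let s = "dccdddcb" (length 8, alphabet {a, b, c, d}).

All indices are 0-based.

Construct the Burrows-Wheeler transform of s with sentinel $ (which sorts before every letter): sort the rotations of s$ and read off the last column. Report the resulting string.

bcddcd$dc

rank  rotation   last
    0  $dccdddcb  b
    1  b$dccdddc  c
    2  cb$dccddd  d
    3  ccdddcb$d  d
    4  cdddcb$dc  c
    5  dcb$dccdd  d
    6  dccdddcb$  $
    7  ddcb$dccd  d
    8  dddcb$dcc  c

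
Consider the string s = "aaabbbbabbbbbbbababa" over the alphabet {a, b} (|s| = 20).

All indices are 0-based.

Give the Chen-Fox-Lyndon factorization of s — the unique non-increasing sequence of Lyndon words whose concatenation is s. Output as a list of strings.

["aaabbbbabbbbbbbabab", "a"]

emit factor 1: 'aaabbbbabbbbbbbabab' (i=0, period=19)
emit factor 2: 'a' (i=19, period=1)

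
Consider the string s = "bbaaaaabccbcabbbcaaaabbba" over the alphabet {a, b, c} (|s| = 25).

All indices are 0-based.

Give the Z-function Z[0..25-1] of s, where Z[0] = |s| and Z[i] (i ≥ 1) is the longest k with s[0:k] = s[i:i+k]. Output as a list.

Z[0]=25
i=1: fresh scan; Z[1]=1 scan→box=[1,2)
i=2: fresh scan; Z[2]=0
i=3: fresh scan; Z[3]=0
i=4: fresh scan; Z[4]=0
i=5: fresh scan; Z[5]=0
i=6: fresh scan; Z[6]=0
i=7: fresh scan; Z[7]=1 scan→box=[7,8)
i=8: fresh scan; Z[8]=0
i=9: fresh scan; Z[9]=0
i=10: fresh scan; Z[10]=1 scan→box=[10,11)
i=11: fresh scan; Z[11]=0
i=12: fresh scan; Z[12]=0
i=13: fresh scan; Z[13]=2 scan→box=[13,15)
i=14: min(r-i=1, Z[1]=1)=1; Z[14]=2 scan→box=[14,16)
i=15: min(r-i=1, Z[1]=1)=1; Z[15]=1
i=16: fresh scan; Z[16]=0
i=17: fresh scan; Z[17]=0
i=18: fresh scan; Z[18]=0
i=19: fresh scan; Z[19]=0
i=20: fresh scan; Z[20]=0
i=21: fresh scan; Z[21]=2 scan→box=[21,23)
i=22: min(r-i=1, Z[1]=1)=1; Z[22]=3 scan→box=[22,25)
i=23: min(r-i=2, Z[1]=1)=1; Z[23]=1
i=24: min(r-i=1, Z[2]=0)=0; Z[24]=0

[25, 1, 0, 0, 0, 0, 0, 1, 0, 0, 1, 0, 0, 2, 2, 1, 0, 0, 0, 0, 0, 2, 3, 1, 0]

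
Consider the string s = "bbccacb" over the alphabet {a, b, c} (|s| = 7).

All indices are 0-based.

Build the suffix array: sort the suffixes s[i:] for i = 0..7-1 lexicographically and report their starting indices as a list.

sorted suffixes:
  #0 SA[0]=4  'acb'
  #1 SA[1]=6  'b'
  #2 SA[2]=0  'bbccacb'
  #3 SA[3]=1  'bccacb'
  #4 SA[4]=3  'cacb'
  #5 SA[5]=5  'cb'
  #6 SA[6]=2  'ccacb'

[4, 6, 0, 1, 3, 5, 2]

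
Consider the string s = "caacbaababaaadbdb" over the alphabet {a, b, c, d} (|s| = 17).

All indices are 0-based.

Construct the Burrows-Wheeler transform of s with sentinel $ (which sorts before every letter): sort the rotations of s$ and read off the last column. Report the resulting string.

bbbcabaaadacad$aba

rank  rotation            last
    0  $caacbaababaaadbdb  b
    1  aaadbdb$caacbaabab  b
    2  aababaaadbdb$caacb  b
    3  aacbaababaaadbdb$c  c
    4  aadbdb$caacbaababa  a
    5  abaaadbdb$caacbaab  b
    6  ababaaadbdb$caacba  a
    7  acbaababaaadbdb$ca  a
    8  adbdb$caacbaababaa  a
    9  b$caacbaababaaadbd  d
   10  baaadbdb$caacbaaba  a
   11  baababaaadbdb$caac  c
   12  babaaadbdb$caacbaa  a
   13  bdb$caacbaababaaad  d
   14  caacbaababaaadbdb$  $
   15  cbaababaaadbdb$caa  a
   16  db$caacbaababaaadb  b
   17  dbdb$caacbaababaaa  a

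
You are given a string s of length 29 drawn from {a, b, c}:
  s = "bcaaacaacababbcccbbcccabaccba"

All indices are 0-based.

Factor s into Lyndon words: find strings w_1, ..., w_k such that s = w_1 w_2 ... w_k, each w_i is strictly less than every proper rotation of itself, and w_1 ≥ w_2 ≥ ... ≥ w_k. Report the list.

["bc", "aaacaacababbcccbbcccabaccb", "a"]

emit factor 1: 'bc' (i=0, period=2)
emit factor 2: 'aaacaacababbcccbbcccabaccb' (i=2, period=26)
emit factor 3: 'a' (i=28, period=1)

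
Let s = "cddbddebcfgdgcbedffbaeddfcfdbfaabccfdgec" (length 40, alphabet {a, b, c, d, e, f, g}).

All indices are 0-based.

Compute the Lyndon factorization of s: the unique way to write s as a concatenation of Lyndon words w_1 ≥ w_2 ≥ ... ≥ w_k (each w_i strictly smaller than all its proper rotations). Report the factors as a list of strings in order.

["cdd", "bdde", "bcfgdgcbedff", "b", "aeddfcfdbf", "aabccfdgec"]

emit factor 1: 'cdd' (i=0, period=3)
emit factor 2: 'bdde' (i=3, period=4)
emit factor 3: 'bcfgdgcbedff' (i=7, period=12)
emit factor 4: 'b' (i=19, period=1)
emit factor 5: 'aeddfcfdbf' (i=20, period=10)
emit factor 6: 'aabccfdgec' (i=30, period=10)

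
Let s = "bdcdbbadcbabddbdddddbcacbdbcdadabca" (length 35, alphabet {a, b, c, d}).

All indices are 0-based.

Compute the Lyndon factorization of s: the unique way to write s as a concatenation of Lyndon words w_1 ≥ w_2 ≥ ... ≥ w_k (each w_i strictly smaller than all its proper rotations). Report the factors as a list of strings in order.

["bdcd", "b", "b", "adcb", "abddbdddddbcacbdbcdad", "abc", "a"]

emit factor 1: 'bdcd' (i=0, period=4)
emit factor 2: 'b' (i=4, period=1)
emit factor 3: 'b' (i=5, period=1)
emit factor 4: 'adcb' (i=6, period=4)
emit factor 5: 'abddbdddddbcacbdbcdad' (i=10, period=21)
emit factor 6: 'abc' (i=31, period=3)
emit factor 7: 'a' (i=34, period=1)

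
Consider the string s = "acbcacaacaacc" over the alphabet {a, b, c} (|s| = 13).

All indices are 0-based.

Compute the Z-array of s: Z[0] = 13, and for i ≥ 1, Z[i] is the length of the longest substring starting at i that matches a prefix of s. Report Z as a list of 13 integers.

Z[0]=13
i=1: fresh scan; Z[1]=0
i=2: fresh scan; Z[2]=0
i=3: fresh scan; Z[3]=0
i=4: fresh scan; Z[4]=2 extend→box=[4,6)
i=5: min(r-i=1, Z[1]=0)=0; Z[5]=0
i=6: fresh scan; Z[6]=1 extend→box=[6,7)
i=7: fresh scan; Z[7]=2 extend→box=[7,9)
i=8: min(r-i=1, Z[1]=0)=0; Z[8]=0
i=9: fresh scan; Z[9]=1 extend→box=[9,10)
i=10: fresh scan; Z[10]=2 extend→box=[10,12)
i=11: min(r-i=1, Z[1]=0)=0; Z[11]=0
i=12: fresh scan; Z[12]=0

[13, 0, 0, 0, 2, 0, 1, 2, 0, 1, 2, 0, 0]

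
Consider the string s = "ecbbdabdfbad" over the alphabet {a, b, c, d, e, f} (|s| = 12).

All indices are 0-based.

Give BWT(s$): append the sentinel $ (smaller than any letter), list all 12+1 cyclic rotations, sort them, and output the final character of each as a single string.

ddbfcbaeabb$d

rank  rotation       last
    0  $ecbbdabdfbad  d
    1  abdfbad$ecbbd  d
    2  ad$ecbbdabdfb  b
    3  bad$ecbbdabdf  f
    4  bbdabdfbad$ec  c
    5  bdabdfbad$ecb  b
    6  bdfbad$ecbbda  a
    7  cbbdabdfbad$e  e
    8  d$ecbbdabdfba  a
    9  dabdfbad$ecbb  b
   10  dfbad$ecbbdab  b
   11  ecbbdabdfbad$  $
   12  fbad$ecbbdabd  d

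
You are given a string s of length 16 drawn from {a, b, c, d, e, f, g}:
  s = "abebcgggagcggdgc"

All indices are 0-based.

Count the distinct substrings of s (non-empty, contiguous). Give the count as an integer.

rank | idx | suffix
   0 |   0 | abebcgggagcggdgc
   1 |   8 | agcggdgc
   2 |   3 | bcgggagcggdgc
   3 |   1 | bebcgggagcggdgc
   4 |  15 | c
   5 |  10 | cggdgc
   6 |   4 | cgggagcggdgc
   7 |  13 | dgc
   8 |   2 | ebcgggagcggdgc
   9 |   7 | gagcggdgc
  10 |  14 | gc
  11 |   9 | gcggdgc
  12 |  12 | gdgc
  13 |   6 | ggagcggdgc
  14 |  11 | ggdgc
  15 |   5 | gggagcggdgc

SA = [0, 8, 3, 1, 15, 10, 4, 13, 2, 7, 14, 9, 12, 6, 11, 5]
[i] adj suffixes → lcp
  [1] 0/8 → 1 ('a')
  [2] 8/3 → 0 ('')
  [3] 3/1 → 1 ('b')
  [4] 1/15 → 0 ('')
  [5] 15/10 → 1 ('c')
  [6] 10/4 → 3 ('cgg')
  [7] 4/13 → 0 ('')
  [8] 13/2 → 0 ('')
  [9] 2/7 → 0 ('')
  [10] 7/14 → 1 ('g')
  [11] 14/9 → 2 ('gc')
  [12] 9/12 → 1 ('g')
  [13] 12/6 → 1 ('g')
  [14] 6/11 → 2 ('gg')
  [15] 11/5 → 2 ('gg')

n(n+1)/2 = 16·17/2 = 136
Σ LCP = 0 + 1 + 0 + 1 + 0 + 1 + 3 + 0 + 0 + 0 + 1 + 2 + 1 + 1 + 2 + 2 = 15
distinct = 136 − 15 = 121

121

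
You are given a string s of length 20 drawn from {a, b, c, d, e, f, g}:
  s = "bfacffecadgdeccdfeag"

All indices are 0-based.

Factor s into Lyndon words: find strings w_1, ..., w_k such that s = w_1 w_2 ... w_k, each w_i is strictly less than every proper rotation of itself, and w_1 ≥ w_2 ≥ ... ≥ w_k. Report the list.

emit factor 1: 'bf' (i=0, period=2)
emit factor 2: 'acffecadgdeccdfeag' (i=2, period=18)

["bf", "acffecadgdeccdfeag"]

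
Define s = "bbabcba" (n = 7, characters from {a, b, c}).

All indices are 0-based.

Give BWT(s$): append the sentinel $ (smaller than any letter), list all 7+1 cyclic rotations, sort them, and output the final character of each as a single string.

abbcb$ab

rank  rotation  last
    0  $bbabcba  a
    1  a$bbabcb  b
    2  abcba$bb  b
    3  ba$bbabc  c
    4  babcba$b  b
    5  bbabcba$  $
    6  bcba$bba  a
    7  cba$bbab  b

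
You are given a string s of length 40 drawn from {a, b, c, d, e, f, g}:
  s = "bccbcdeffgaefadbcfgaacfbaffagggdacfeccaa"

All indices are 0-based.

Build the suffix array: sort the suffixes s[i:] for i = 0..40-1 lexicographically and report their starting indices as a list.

rank→(start, suffix):
  0 → (39, 'a')
  1 → (38, 'aa')
  2 → (19, 'aacfbaffagggdacfeccaa')
  3 → (20, 'acfbaffagggdacfeccaa')
  4 → (32, 'acfeccaa')
  5 → (13, 'adbcfgaacfbaffagggdacfeccaa')
  6 → (10, 'aefadbcfgaacfbaffagggdacfeccaa')
  7 → (24, 'affagggdacfeccaa')
  8 → (27, 'agggdacfeccaa')
  9 → (23, 'baffagggdacfeccaa')
  10 → (0, 'bccbcdeffgaefadbcfgaacfbaffagggdacfeccaa')
  11 → (3, 'bcdeffgaefadbcfgaacfbaffagggdacfeccaa')
  12 → (15, 'bcfgaacfbaffagggdacfeccaa')
  13 → (37, 'caa')
  14 → (2, 'cbcdeffgaefadbcfgaacfbaffagggdacfeccaa')
  15 → (36, 'ccaa')
  16 → (1, 'ccbcdeffgaefadbcfgaacfbaffagggdacfeccaa')
  17 → (4, 'cdeffgaefadbcfgaacfbaffagggdacfeccaa')
  18 → (21, 'cfbaffagggdacfeccaa')
  19 → (33, 'cfeccaa')
  20 → (16, 'cfgaacfbaffagggdacfeccaa')
  21 → (31, 'dacfeccaa')
  22 → (14, 'dbcfgaacfbaffagggdacfeccaa')
  23 → (5, 'deffgaefadbcfgaacfbaffagggdacfeccaa')
  24 → (35, 'eccaa')
  25 → (11, 'efadbcfgaacfbaffagggdacfeccaa')
  26 → (6, 'effgaefadbcfgaacfbaffagggdacfeccaa')
  27 → (12, 'fadbcfgaacfbaffagggdacfeccaa')
  28 → (26, 'fagggdacfeccaa')
  29 → (22, 'fbaffagggdacfeccaa')
  30 → (34, 'feccaa')
  31 → (25, 'ffagggdacfeccaa')
  32 → (7, 'ffgaefadbcfgaacfbaffagggdacfeccaa')
  33 → (17, 'fgaacfbaffagggdacfeccaa')
  34 → (8, 'fgaefadbcfgaacfbaffagggdacfeccaa')
  35 → (18, 'gaacfbaffagggdacfeccaa')
  36 → (9, 'gaefadbcfgaacfbaffagggdacfeccaa')
  37 → (30, 'gdacfeccaa')
  38 → (29, 'ggdacfeccaa')
  39 → (28, 'gggdacfeccaa')

[39, 38, 19, 20, 32, 13, 10, 24, 27, 23, 0, 3, 15, 37, 2, 36, 1, 4, 21, 33, 16, 31, 14, 5, 35, 11, 6, 12, 26, 22, 34, 25, 7, 17, 8, 18, 9, 30, 29, 28]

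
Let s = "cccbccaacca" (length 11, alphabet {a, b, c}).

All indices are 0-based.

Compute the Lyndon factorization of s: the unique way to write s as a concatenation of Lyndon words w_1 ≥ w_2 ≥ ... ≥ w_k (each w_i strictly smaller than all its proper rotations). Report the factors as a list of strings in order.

emit factor 1: 'c' (i=0, period=1)
emit factor 2: 'c' (i=1, period=1)
emit factor 3: 'c' (i=2, period=1)
emit factor 4: 'bcc' (i=3, period=3)
emit factor 5: 'aacc' (i=6, period=4)
emit factor 6: 'a' (i=10, period=1)

["c", "c", "c", "bcc", "aacc", "a"]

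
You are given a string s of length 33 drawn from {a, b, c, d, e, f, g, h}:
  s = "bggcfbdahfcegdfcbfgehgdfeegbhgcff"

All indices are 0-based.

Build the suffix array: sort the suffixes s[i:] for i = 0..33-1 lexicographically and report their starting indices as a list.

[7, 5, 16, 0, 27, 15, 10, 3, 30, 6, 13, 22, 24, 25, 11, 19, 32, 4, 14, 9, 23, 31, 17, 26, 2, 29, 12, 21, 18, 1, 8, 28, 20]

sorted suffixes:
  #0 SA[0]=7  'ahfcegdfcbfgehgdfeegbhgcff'
  #1 SA[1]=5  'bdahfcegdfcbfgehgdfeegbhgcff'
  #2 SA[2]=16  'bfgehgdfeegbhgcff'
  #3 SA[3]=0  'bggcfbdahfcegdfcbfgehgdfeegbhgcff'
  #4 SA[4]=27  'bhgcff'
  #5 SA[5]=15  'cbfgehgdfeegbhgcff'
  #6 SA[6]=10  'cegdfcbfgehgdfeegbhgcff'
  #7 SA[7]=3  'cfbdahfcegdfcbfgehgdfeegbhgcff'
  #8 SA[8]=30  'cff'
  #9 SA[9]=6  'dahfcegdfcbfgehgdfeegbhgcff'
  #10 SA[10]=13  'dfcbfgehgdfeegbhgcff'
  #11 SA[11]=22  'dfeegbhgcff'
  #12 SA[12]=24  'eegbhgcff'
  #13 SA[13]=25  'egbhgcff'
  #14 SA[14]=11  'egdfcbfgehgdfeegbhgcff'
  #15 SA[15]=19  'ehgdfeegbhgcff'
  #16 SA[16]=32  'f'
  #17 SA[17]=4  'fbdahfcegdfcbfgehgdfeegbhgcff'
  #18 SA[18]=14  'fcbfgehgdfeegbhgcff'
  #19 SA[19]=9  'fcegdfcbfgehgdfeegbhgcff'
  #20 SA[20]=23  'feegbhgcff'
  #21 SA[21]=31  'ff'
  #22 SA[22]=17  'fgehgdfeegbhgcff'
  #23 SA[23]=26  'gbhgcff'
  #24 SA[24]=2  'gcfbdahfcegdfcbfgehgdfeegbhgcff'
  #25 SA[25]=29  'gcff'
  #26 SA[26]=12  'gdfcbfgehgdfeegbhgcff'
  #27 SA[27]=21  'gdfeegbhgcff'
  #28 SA[28]=18  'gehgdfeegbhgcff'
  #29 SA[29]=1  'ggcfbdahfcegdfcbfgehgdfeegbhgcff'
  #30 SA[30]=8  'hfcegdfcbfgehgdfeegbhgcff'
  #31 SA[31]=28  'hgcff'
  #32 SA[32]=20  'hgdfeegbhgcff'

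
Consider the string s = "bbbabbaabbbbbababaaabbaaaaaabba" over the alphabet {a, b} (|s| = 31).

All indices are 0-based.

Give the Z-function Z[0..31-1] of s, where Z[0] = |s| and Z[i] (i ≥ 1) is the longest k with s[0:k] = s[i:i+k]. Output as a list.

Z[0]=31
i=1: outside box; Z[1]=2 scan→box=[1,3)
i=2: min(r-i=1, Z[1]=2)=1; Z[2]=1
i=3: outside box; Z[3]=0
i=4: outside box; Z[4]=2 scan→box=[4,6)
i=5: min(r-i=1, Z[1]=2)=1; Z[5]=1
i=6: outside box; Z[6]=0
i=7: outside box; Z[7]=0
i=8: outside box; Z[8]=3 scan→box=[8,11)
i=9: min(r-i=2, Z[1]=2)=2; Z[9]=3 scan→box=[9,12)
i=10: min(r-i=2, Z[1]=2)=2; Z[10]=5 scan→box=[10,15)
i=11: min(r-i=4, Z[1]=2)=2; Z[11]=2
i=12: min(r-i=3, Z[2]=1)=1; Z[12]=1
i=13: min(r-i=2, Z[3]=0)=0; Z[13]=0
i=14: min(r-i=1, Z[4]=2)=1; Z[14]=1
i=15: outside box; Z[15]=0
i=16: outside box; Z[16]=1 scan→box=[16,17)
i=17: outside box; Z[17]=0
i=18: outside box; Z[18]=0
i=19: outside box; Z[19]=0
i=20: outside box; Z[20]=2 scan→box=[20,22)
i=21: min(r-i=1, Z[1]=2)=1; Z[21]=1
i=22: outside box; Z[22]=0
i=23: outside box; Z[23]=0
i=24: outside box; Z[24]=0
i=25: outside box; Z[25]=0
i=26: outside box; Z[26]=0
i=27: outside box; Z[27]=0
i=28: outside box; Z[28]=2 scan→box=[28,30)
i=29: min(r-i=1, Z[1]=2)=1; Z[29]=1
i=30: outside box; Z[30]=0

[31, 2, 1, 0, 2, 1, 0, 0, 3, 3, 5, 2, 1, 0, 1, 0, 1, 0, 0, 0, 2, 1, 0, 0, 0, 0, 0, 0, 2, 1, 0]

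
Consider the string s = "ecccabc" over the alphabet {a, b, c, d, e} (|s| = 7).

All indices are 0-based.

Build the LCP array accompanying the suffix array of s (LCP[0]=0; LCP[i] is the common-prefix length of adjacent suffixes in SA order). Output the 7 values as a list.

rank→(start, suffix):
  0 → (4, 'abc')
  1 → (5, 'bc')
  2 → (6, 'c')
  3 → (3, 'cabc')
  4 → (2, 'ccabc')
  5 → (1, 'cccabc')
  6 → (0, 'ecccabc')

SA = [4, 5, 6, 3, 2, 1, 0]
[i] adj suffixes → lcp
  [1] 4/5 → 0 ('')
  [2] 5/6 → 0 ('')
  [3] 6/3 → 1 ('c')
  [4] 3/2 → 1 ('c')
  [5] 2/1 → 2 ('cc')
  [6] 1/0 → 0 ('')

[0, 0, 0, 1, 1, 2, 0]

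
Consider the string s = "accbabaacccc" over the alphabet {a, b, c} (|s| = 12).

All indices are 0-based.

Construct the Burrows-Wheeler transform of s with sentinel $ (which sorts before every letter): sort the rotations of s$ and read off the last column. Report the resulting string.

cbb$aaccccaca

rank  rotation       last
    0  $accbabaacccc  c
    1  aacccc$accbab  b
    2  abaacccc$accb  b
    3  accbabaacccc$  $
    4  acccc$accbaba  a
    5  baacccc$accba  a
    6  babaacccc$acc  c
    7  c$accbabaaccc  c
    8  cbabaacccc$ac  c
    9  cc$accbabaacc  c
   10  ccbabaacccc$a  a
   11  ccc$accbabaac  c
   12  cccc$accbabaa  a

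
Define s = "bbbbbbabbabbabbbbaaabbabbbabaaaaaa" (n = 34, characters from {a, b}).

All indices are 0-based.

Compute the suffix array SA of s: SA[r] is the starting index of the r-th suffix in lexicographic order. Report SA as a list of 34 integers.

[33, 32, 31, 30, 29, 28, 17, 18, 26, 6, 19, 9, 22, 12, 27, 16, 25, 5, 8, 21, 11, 15, 24, 4, 7, 20, 10, 14, 23, 3, 13, 2, 1, 0]

rank→(start, suffix):
  0 → (33, 'a')
  1 → (32, 'aa')
  2 → (31, 'aaa')
  3 → (30, 'aaaa')
  4 → (29, 'aaaaa')
  5 → (28, 'aaaaaa')
  6 → (17, 'aaabbabbbabaaaaaa')
  7 → (18, 'aabbabbbabaaaaaa')
  8 → (26, 'abaaaaaa')
  9 → (6, 'abbabbabbbbaaabbabbbabaaaaaa')
  10 → (19, 'abbabbbabaaaaaa')
  11 → (9, 'abbabbbbaaabbabbbabaaaaaa')
  12 → (22, 'abbbabaaaaaa')
  13 → (12, 'abbbbaaabbabbbabaaaaaa')
  14 → (27, 'baaaaaa')
  15 → (16, 'baaabbabbbabaaaaaa')
  16 → (25, 'babaaaaaa')
  17 → (5, 'babbabbabbbbaaabbabbbabaaaaaa')
  18 → (8, 'babbabbbbaaabbabbbabaaaaaa')
  19 → (21, 'babbbabaaaaaa')
  20 → (11, 'babbbbaaabbabbbabaaaaaa')
  21 → (15, 'bbaaabbabbbabaaaaaa')
  22 → (24, 'bbabaaaaaa')
  23 → (4, 'bbabbabbabbbbaaabbabbbabaaaaaa')
  24 → (7, 'bbabbabbbbaaabbabbbabaaaaaa')
  25 → (20, 'bbabbbabaaaaaa')
  26 → (10, 'bbabbbbaaabbabbbabaaaaaa')
  27 → (14, 'bbbaaabbabbbabaaaaaa')
  28 → (23, 'bbbabaaaaaa')
  29 → (3, 'bbbabbabbabbbbaaabbabbbabaaaaaa')
  30 → (13, 'bbbbaaabbabbbabaaaaaa')
  31 → (2, 'bbbbabbabbabbbbaaabbabbbabaaaaaa')
  32 → (1, 'bbbbbabbabbabbbbaaabbabbbabaaaaaa')
  33 → (0, 'bbbbbbabbabbabbbbaaabbabbbabaaaaaa')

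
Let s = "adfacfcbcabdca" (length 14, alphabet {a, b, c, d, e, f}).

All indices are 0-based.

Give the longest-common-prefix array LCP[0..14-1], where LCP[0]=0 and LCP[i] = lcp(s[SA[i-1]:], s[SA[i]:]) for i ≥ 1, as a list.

sorted suffixes:
  #0 SA[0]=13  'a'
  #1 SA[1]=9  'abdca'
  #2 SA[2]=3  'acfcbcabdca'
  #3 SA[3]=0  'adfacfcbcabdca'
  #4 SA[4]=7  'bcabdca'
  #5 SA[5]=10  'bdca'
  #6 SA[6]=12  'ca'
  #7 SA[7]=8  'cabdca'
  #8 SA[8]=6  'cbcabdca'
  #9 SA[9]=4  'cfcbcabdca'
  #10 SA[10]=11  'dca'
  #11 SA[11]=1  'dfacfcbcabdca'
  #12 SA[12]=2  'facfcbcabdca'
  #13 SA[13]=5  'fcbcabdca'

SA = [13, 9, 3, 0, 7, 10, 12, 8, 6, 4, 11, 1, 2, 5]
i: (SA[i-1],SA[i]) lcp shared
  1: (13,9) 1 'a'
  2: (9,3) 1 'a'
  3: (3,0) 1 'a'
  4: (0,7) 0 ''
  5: (7,10) 1 'b'
  6: (10,12) 0 ''
  7: (12,8) 2 'ca'
  8: (8,6) 1 'c'
  9: (6,4) 1 'c'
  10: (4,11) 0 ''
  11: (11,1) 1 'd'
  12: (1,2) 0 ''
  13: (2,5) 1 'f'

[0, 1, 1, 1, 0, 1, 0, 2, 1, 1, 0, 1, 0, 1]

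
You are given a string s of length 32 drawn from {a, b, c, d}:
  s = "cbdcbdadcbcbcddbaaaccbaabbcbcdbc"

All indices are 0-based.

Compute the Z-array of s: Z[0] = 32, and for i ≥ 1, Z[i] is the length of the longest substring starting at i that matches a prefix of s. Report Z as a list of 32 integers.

[32, 0, 0, 3, 0, 0, 0, 0, 2, 0, 2, 0, 1, 0, 0, 0, 0, 0, 0, 1, 2, 0, 0, 0, 0, 0, 2, 0, 1, 0, 0, 1]

Z[0]=32
i=1: outside box; Z[1]=0
i=2: outside box; Z[2]=0
i=3: outside box; Z[3]=3 grow→box=[3,6)
i=4: min(r-i=2, Z[1]=0)=0; Z[4]=0
i=5: min(r-i=1, Z[2]=0)=0; Z[5]=0
i=6: outside box; Z[6]=0
i=7: outside box; Z[7]=0
i=8: outside box; Z[8]=2 grow→box=[8,10)
i=9: min(r-i=1, Z[1]=0)=0; Z[9]=0
i=10: outside box; Z[10]=2 grow→box=[10,12)
i=11: min(r-i=1, Z[1]=0)=0; Z[11]=0
i=12: outside box; Z[12]=1 grow→box=[12,13)
i=13: outside box; Z[13]=0
i=14: outside box; Z[14]=0
i=15: outside box; Z[15]=0
i=16: outside box; Z[16]=0
i=17: outside box; Z[17]=0
i=18: outside box; Z[18]=0
i=19: outside box; Z[19]=1 grow→box=[19,20)
i=20: outside box; Z[20]=2 grow→box=[20,22)
i=21: min(r-i=1, Z[1]=0)=0; Z[21]=0
i=22: outside box; Z[22]=0
i=23: outside box; Z[23]=0
i=24: outside box; Z[24]=0
i=25: outside box; Z[25]=0
i=26: outside box; Z[26]=2 grow→box=[26,28)
i=27: min(r-i=1, Z[1]=0)=0; Z[27]=0
i=28: outside box; Z[28]=1 grow→box=[28,29)
i=29: outside box; Z[29]=0
i=30: outside box; Z[30]=0
i=31: outside box; Z[31]=1 grow→box=[31,32)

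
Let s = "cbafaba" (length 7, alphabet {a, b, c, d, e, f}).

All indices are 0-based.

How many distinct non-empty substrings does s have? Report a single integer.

24

sorted suffixes:
  #0 SA[0]=6  'a'
  #1 SA[1]=4  'aba'
  #2 SA[2]=2  'afaba'
  #3 SA[3]=5  'ba'
  #4 SA[4]=1  'bafaba'
  #5 SA[5]=0  'cbafaba'
  #6 SA[6]=3  'faba'

SA = [6, 4, 2, 5, 1, 0, 3]
rank  pair      lcp
   1  s[6:],s[4:]  1  'a'
   2  s[4:],s[2:]  1  'a'
   3  s[2:],s[5:]  0  ''
   4  s[5:],s[1:]  2  'ba'
   5  s[1:],s[0:]  0  ''
   6  s[0:],s[3:]  0  ''

n(n+1)/2 = 7·8/2 = 28
Σ LCP = 0 + 1 + 1 + 0 + 2 + 0 + 0 = 4
distinct = 28 − 4 = 24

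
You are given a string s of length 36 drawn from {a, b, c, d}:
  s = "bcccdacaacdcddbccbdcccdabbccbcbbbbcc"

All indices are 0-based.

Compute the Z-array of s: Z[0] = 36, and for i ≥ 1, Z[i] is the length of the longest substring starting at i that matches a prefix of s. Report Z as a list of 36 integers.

Z[0]=36
i=1: fresh scan; Z[1]=0
i=2: fresh scan; Z[2]=0
i=3: fresh scan; Z[3]=0
i=4: fresh scan; Z[4]=0
i=5: fresh scan; Z[5]=0
i=6: fresh scan; Z[6]=0
i=7: fresh scan; Z[7]=0
i=8: fresh scan; Z[8]=0
i=9: fresh scan; Z[9]=0
i=10: fresh scan; Z[10]=0
i=11: fresh scan; Z[11]=0
i=12: fresh scan; Z[12]=0
i=13: fresh scan; Z[13]=0
i=14: fresh scan; Z[14]=3 grow→box=[14,17)
i=15: min(r-i=2, Z[1]=0)=0; Z[15]=0
i=16: min(r-i=1, Z[2]=0)=0; Z[16]=0
i=17: fresh scan; Z[17]=1 grow→box=[17,18)
i=18: fresh scan; Z[18]=0
i=19: fresh scan; Z[19]=0
i=20: fresh scan; Z[20]=0
i=21: fresh scan; Z[21]=0
i=22: fresh scan; Z[22]=0
i=23: fresh scan; Z[23]=0
i=24: fresh scan; Z[24]=1 grow→box=[24,25)
i=25: fresh scan; Z[25]=3 grow→box=[25,28)
i=26: min(r-i=2, Z[1]=0)=0; Z[26]=0
i=27: min(r-i=1, Z[2]=0)=0; Z[27]=0
i=28: fresh scan; Z[28]=2 grow→box=[28,30)
i=29: min(r-i=1, Z[1]=0)=0; Z[29]=0
i=30: fresh scan; Z[30]=1 grow→box=[30,31)
i=31: fresh scan; Z[31]=1 grow→box=[31,32)
i=32: fresh scan; Z[32]=1 grow→box=[32,33)
i=33: fresh scan; Z[33]=3 grow→box=[33,36)
i=34: min(r-i=2, Z[1]=0)=0; Z[34]=0
i=35: min(r-i=1, Z[2]=0)=0; Z[35]=0

[36, 0, 0, 0, 0, 0, 0, 0, 0, 0, 0, 0, 0, 0, 3, 0, 0, 1, 0, 0, 0, 0, 0, 0, 1, 3, 0, 0, 2, 0, 1, 1, 1, 3, 0, 0]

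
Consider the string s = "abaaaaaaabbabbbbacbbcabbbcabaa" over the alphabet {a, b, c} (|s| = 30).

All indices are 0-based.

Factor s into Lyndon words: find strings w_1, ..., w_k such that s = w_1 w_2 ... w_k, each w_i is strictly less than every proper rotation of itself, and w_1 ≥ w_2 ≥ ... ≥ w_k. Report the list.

emit factor 1: 'ab' (i=0, period=2)
emit factor 2: 'aaaaaaabbabbbbacbbcabbbcab' (i=2, period=26)
emit factor 3: 'a' (i=28, period=1)
emit factor 4: 'a' (i=29, period=1)

["ab", "aaaaaaabbabbbbacbbcabbbcab", "a", "a"]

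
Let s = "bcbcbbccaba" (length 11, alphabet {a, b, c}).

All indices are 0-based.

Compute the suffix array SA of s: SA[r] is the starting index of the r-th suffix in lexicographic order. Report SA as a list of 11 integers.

[10, 8, 9, 4, 2, 0, 5, 7, 3, 1, 6]

sorted suffixes:
  #0 SA[0]=10  'a'
  #1 SA[1]=8  'aba'
  #2 SA[2]=9  'ba'
  #3 SA[3]=4  'bbccaba'
  #4 SA[4]=2  'bcbbccaba'
  #5 SA[5]=0  'bcbcbbccaba'
  #6 SA[6]=5  'bccaba'
  #7 SA[7]=7  'caba'
  #8 SA[8]=3  'cbbccaba'
  #9 SA[9]=1  'cbcbbccaba'
  #10 SA[10]=6  'ccaba'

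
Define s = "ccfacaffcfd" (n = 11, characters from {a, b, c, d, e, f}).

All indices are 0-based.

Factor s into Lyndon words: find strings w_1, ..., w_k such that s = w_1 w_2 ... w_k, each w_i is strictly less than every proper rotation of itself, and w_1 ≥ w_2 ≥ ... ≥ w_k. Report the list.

["ccf", "acaffcfd"]

emit factor 1: 'ccf' (i=0, period=3)
emit factor 2: 'acaffcfd' (i=3, period=8)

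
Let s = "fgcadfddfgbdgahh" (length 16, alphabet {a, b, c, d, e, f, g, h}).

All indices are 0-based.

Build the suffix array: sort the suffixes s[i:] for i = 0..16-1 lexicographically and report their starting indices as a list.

rank→(start, suffix):
  0 → (3, 'adfddfgbdgahh')
  1 → (13, 'ahh')
  2 → (10, 'bdgahh')
  3 → (2, 'cadfddfgbdgahh')
  4 → (6, 'ddfgbdgahh')
  5 → (4, 'dfddfgbdgahh')
  6 → (7, 'dfgbdgahh')
  7 → (11, 'dgahh')
  8 → (5, 'fddfgbdgahh')
  9 → (8, 'fgbdgahh')
  10 → (0, 'fgcadfddfgbdgahh')
  11 → (12, 'gahh')
  12 → (9, 'gbdgahh')
  13 → (1, 'gcadfddfgbdgahh')
  14 → (15, 'h')
  15 → (14, 'hh')

[3, 13, 10, 2, 6, 4, 7, 11, 5, 8, 0, 12, 9, 1, 15, 14]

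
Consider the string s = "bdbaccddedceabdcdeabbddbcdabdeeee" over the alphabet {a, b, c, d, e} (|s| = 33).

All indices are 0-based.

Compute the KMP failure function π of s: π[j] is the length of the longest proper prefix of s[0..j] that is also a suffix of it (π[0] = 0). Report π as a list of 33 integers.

[0, 0, 1, 0, 0, 0, 0, 0, 0, 0, 0, 0, 0, 1, 2, 0, 0, 0, 0, 1, 1, 2, 0, 1, 0, 0, 0, 1, 2, 0, 0, 0, 0]

π[0] = 0
j=1 s[j]='d': π[1]=0 (border '')
j=2 s[j]='b': π[2]=1 (border 'b')
j=3 s[j]='a': k: 1→0; π[3]=0 (border '')
j=4 s[j]='c': π[4]=0 (border '')
j=5 s[j]='c': π[5]=0 (border '')
j=6 s[j]='d': π[6]=0 (border '')
j=7 s[j]='d': π[7]=0 (border '')
j=8 s[j]='e': π[8]=0 (border '')
j=9 s[j]='d': π[9]=0 (border '')
j=10 s[j]='c': π[10]=0 (border '')
j=11 s[j]='e': π[11]=0 (border '')
j=12 s[j]='a': π[12]=0 (border '')
j=13 s[j]='b': π[13]=1 (border 'b')
j=14 s[j]='d': π[14]=2 (border 'bd')
j=15 s[j]='c': k: 2→0; π[15]=0 (border '')
j=16 s[j]='d': π[16]=0 (border '')
j=17 s[j]='e': π[17]=0 (border '')
j=18 s[j]='a': π[18]=0 (border '')
j=19 s[j]='b': π[19]=1 (border 'b')
j=20 s[j]='b': k: 1→0; π[20]=1 (border 'b')
j=21 s[j]='d': π[21]=2 (border 'bd')
j=22 s[j]='d': k: 2→0; π[22]=0 (border '')
j=23 s[j]='b': π[23]=1 (border 'b')
j=24 s[j]='c': k: 1→0; π[24]=0 (border '')
j=25 s[j]='d': π[25]=0 (border '')
j=26 s[j]='a': π[26]=0 (border '')
j=27 s[j]='b': π[27]=1 (border 'b')
j=28 s[j]='d': π[28]=2 (border 'bd')
j=29 s[j]='e': k: 2→0; π[29]=0 (border '')
j=30 s[j]='e': π[30]=0 (border '')
j=31 s[j]='e': π[31]=0 (border '')
j=32 s[j]='e': π[32]=0 (border '')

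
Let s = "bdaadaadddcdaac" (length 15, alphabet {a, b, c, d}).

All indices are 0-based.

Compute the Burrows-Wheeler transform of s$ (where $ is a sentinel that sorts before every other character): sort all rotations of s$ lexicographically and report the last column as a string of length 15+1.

rank  rotation          last
    0  $bdaadaadddcdaac  c
    1  aac$bdaadaadddcd  d
    2  aadaadddcdaac$bd  d
    3  aadddcdaac$bdaad  d
    4  ac$bdaadaadddcda  a
    5  adaadddcdaac$bda  a
    6  adddcdaac$bdaada  a
    7  bdaadaadddcdaac$  $
    8  c$bdaadaadddcdaa  a
    9  cdaac$bdaadaaddd  d
   10  daac$bdaadaadddc  c
   11  daadaadddcdaac$b  b
   12  daadddcdaac$bdaa  a
   13  dcdaac$bdaadaadd  d
   14  ddcdaac$bdaadaad  d
   15  dddcdaac$bdaadaa  a

cdddaaa$adcbadda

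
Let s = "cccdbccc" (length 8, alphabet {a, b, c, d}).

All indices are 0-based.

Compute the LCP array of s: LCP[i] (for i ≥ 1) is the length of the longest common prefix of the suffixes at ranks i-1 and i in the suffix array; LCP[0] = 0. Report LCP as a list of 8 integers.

rank→(start, suffix):
  0 → (4, 'bccc')
  1 → (7, 'c')
  2 → (6, 'cc')
  3 → (5, 'ccc')
  4 → (0, 'cccdbccc')
  5 → (1, 'ccdbccc')
  6 → (2, 'cdbccc')
  7 → (3, 'dbccc')

SA = [4, 7, 6, 5, 0, 1, 2, 3]
i: (SA[i-1],SA[i]) lcp shared
  1: (4,7) 0 ''
  2: (7,6) 1 'c'
  3: (6,5) 2 'cc'
  4: (5,0) 3 'ccc'
  5: (0,1) 2 'cc'
  6: (1,2) 1 'c'
  7: (2,3) 0 ''

[0, 0, 1, 2, 3, 2, 1, 0]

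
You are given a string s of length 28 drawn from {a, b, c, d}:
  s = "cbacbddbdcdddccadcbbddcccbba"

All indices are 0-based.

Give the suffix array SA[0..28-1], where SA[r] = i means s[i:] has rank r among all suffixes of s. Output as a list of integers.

sorted suffixes:
  #0 SA[0]=27  'a'
  #1 SA[1]=2  'acbddbdcdddccadcbbddcccbba'
  #2 SA[2]=15  'adcbbddcccbba'
  #3 SA[3]=26  'ba'
  #4 SA[4]=1  'bacbddbdcdddccadcbbddcccbba'
  #5 SA[5]=25  'bba'
  #6 SA[6]=18  'bbddcccbba'
  #7 SA[7]=7  'bdcdddccadcbbddcccbba'
  #8 SA[8]=4  'bddbdcdddccadcbbddcccbba'
  #9 SA[9]=19  'bddcccbba'
  #10 SA[10]=14  'cadcbbddcccbba'
  #11 SA[11]=0  'cbacbddbdcdddccadcbbddcccbba'
  #12 SA[12]=24  'cbba'
  #13 SA[13]=17  'cbbddcccbba'
  #14 SA[14]=3  'cbddbdcdddccadcbbddcccbba'
  #15 SA[15]=13  'ccadcbbddcccbba'
  #16 SA[16]=23  'ccbba'
  #17 SA[17]=22  'cccbba'
  #18 SA[18]=9  'cdddccadcbbddcccbba'
  #19 SA[19]=6  'dbdcdddccadcbbddcccbba'
  #20 SA[20]=16  'dcbbddcccbba'
  #21 SA[21]=12  'dccadcbbddcccbba'
  #22 SA[22]=21  'dcccbba'
  #23 SA[23]=8  'dcdddccadcbbddcccbba'
  #24 SA[24]=5  'ddbdcdddccadcbbddcccbba'
  #25 SA[25]=11  'ddccadcbbddcccbba'
  #26 SA[26]=20  'ddcccbba'
  #27 SA[27]=10  'dddccadcbbddcccbba'

[27, 2, 15, 26, 1, 25, 18, 7, 4, 19, 14, 0, 24, 17, 3, 13, 23, 22, 9, 6, 16, 12, 21, 8, 5, 11, 20, 10]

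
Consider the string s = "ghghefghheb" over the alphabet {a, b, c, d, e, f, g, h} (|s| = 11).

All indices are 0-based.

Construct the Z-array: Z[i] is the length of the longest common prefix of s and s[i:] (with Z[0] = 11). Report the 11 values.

Z[0]=11
i=1: outside box; Z[1]=0
i=2: outside box; Z[2]=2 grow→box=[2,4)
i=3: min(r-i=1, Z[1]=0)=0; Z[3]=0
i=4: outside box; Z[4]=0
i=5: outside box; Z[5]=0
i=6: outside box; Z[6]=2 grow→box=[6,8)
i=7: min(r-i=1, Z[1]=0)=0; Z[7]=0
i=8: outside box; Z[8]=0
i=9: outside box; Z[9]=0
i=10: outside box; Z[10]=0

[11, 0, 2, 0, 0, 0, 2, 0, 0, 0, 0]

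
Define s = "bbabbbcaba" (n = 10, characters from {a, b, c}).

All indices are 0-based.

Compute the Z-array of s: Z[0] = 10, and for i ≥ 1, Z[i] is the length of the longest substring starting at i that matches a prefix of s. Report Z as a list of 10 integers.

Z[0]=10
i=1: fresh scan; Z[1]=1 extend→box=[1,2)
i=2: fresh scan; Z[2]=0
i=3: fresh scan; Z[3]=2 extend→box=[3,5)
i=4: min(r-i=1, Z[1]=1)=1; Z[4]=2 extend→box=[4,6)
i=5: min(r-i=1, Z[1]=1)=1; Z[5]=1
i=6: fresh scan; Z[6]=0
i=7: fresh scan; Z[7]=0
i=8: fresh scan; Z[8]=1 extend→box=[8,9)
i=9: fresh scan; Z[9]=0

[10, 1, 0, 2, 2, 1, 0, 0, 1, 0]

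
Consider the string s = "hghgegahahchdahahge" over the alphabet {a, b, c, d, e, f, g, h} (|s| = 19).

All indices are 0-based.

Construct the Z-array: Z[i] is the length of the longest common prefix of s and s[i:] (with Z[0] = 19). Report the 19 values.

[19, 0, 2, 0, 0, 0, 0, 1, 0, 1, 0, 1, 0, 0, 1, 0, 2, 0, 0]

Z[0]=19
i=1: fresh scan; Z[1]=0
i=2: fresh scan; Z[2]=2 scan→box=[2,4)
i=3: min(r-i=1, Z[1]=0)=0; Z[3]=0
i=4: fresh scan; Z[4]=0
i=5: fresh scan; Z[5]=0
i=6: fresh scan; Z[6]=0
i=7: fresh scan; Z[7]=1 scan→box=[7,8)
i=8: fresh scan; Z[8]=0
i=9: fresh scan; Z[9]=1 scan→box=[9,10)
i=10: fresh scan; Z[10]=0
i=11: fresh scan; Z[11]=1 scan→box=[11,12)
i=12: fresh scan; Z[12]=0
i=13: fresh scan; Z[13]=0
i=14: fresh scan; Z[14]=1 scan→box=[14,15)
i=15: fresh scan; Z[15]=0
i=16: fresh scan; Z[16]=2 scan→box=[16,18)
i=17: min(r-i=1, Z[1]=0)=0; Z[17]=0
i=18: fresh scan; Z[18]=0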